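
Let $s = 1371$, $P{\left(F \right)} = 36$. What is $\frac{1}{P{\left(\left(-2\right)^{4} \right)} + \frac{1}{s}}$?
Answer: $\frac{1371}{49357} \approx 0.027777$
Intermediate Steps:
$\frac{1}{P{\left(\left(-2\right)^{4} \right)} + \frac{1}{s}} = \frac{1}{36 + \frac{1}{1371}} = \frac{1}{\frac{49357}{1371}} = \frac{1371}{49357}$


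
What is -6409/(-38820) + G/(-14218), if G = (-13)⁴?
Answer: -508807429/275971380 ≈ -1.8437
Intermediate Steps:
G = 28561
-6409/(-38820) + G/(-14218) = -6409/(-38820) + 28561/(-14218) = -6409*(-1/38820) + 28561*(-1/14218) = 6409/38820 - 28561/14218 = -508807429/275971380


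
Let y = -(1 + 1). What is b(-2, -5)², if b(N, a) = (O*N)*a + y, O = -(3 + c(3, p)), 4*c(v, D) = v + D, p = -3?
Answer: 1024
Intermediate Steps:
c(v, D) = D/4 + v/4 (c(v, D) = (v + D)/4 = (D + v)/4 = D/4 + v/4)
y = -2 (y = -1*2 = -2)
O = -3 (O = -(3 + ((¼)*(-3) + (¼)*3)) = -(3 + (-¾ + ¾)) = -(3 + 0) = -1*3 = -3)
b(N, a) = -2 - 3*N*a (b(N, a) = (-3*N)*a - 2 = -3*N*a - 2 = -2 - 3*N*a)
b(-2, -5)² = (-2 - 3*(-2)*(-5))² = (-2 - 30)² = (-32)² = 1024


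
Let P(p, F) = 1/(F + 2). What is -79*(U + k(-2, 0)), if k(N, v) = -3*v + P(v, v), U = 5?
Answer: -869/2 ≈ -434.50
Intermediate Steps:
P(p, F) = 1/(2 + F)
k(N, v) = 1/(2 + v) - 3*v (k(N, v) = -3*v + 1/(2 + v) = 1/(2 + v) - 3*v)
-79*(U + k(-2, 0)) = -79*(5 + (1 - 3*0*(2 + 0))/(2 + 0)) = -79*(5 + (1 - 3*0*2)/2) = -79*(5 + (1 + 0)/2) = -79*(5 + (½)*1) = -79*(5 + ½) = -79*11/2 = -869/2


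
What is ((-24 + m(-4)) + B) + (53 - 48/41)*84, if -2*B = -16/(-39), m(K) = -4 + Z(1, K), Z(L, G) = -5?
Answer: 6908405/1599 ≈ 4320.5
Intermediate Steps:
m(K) = -9 (m(K) = -4 - 5 = -9)
B = -8/39 (B = -(-8)/(-39) = -(-8)*(-1)/39 = -½*16/39 = -8/39 ≈ -0.20513)
((-24 + m(-4)) + B) + (53 - 48/41)*84 = ((-24 - 9) - 8/39) + (53 - 48/41)*84 = (-33 - 8/39) + (53 - 48*1/41)*84 = -1295/39 + (53 - 48/41)*84 = -1295/39 + (2125/41)*84 = -1295/39 + 178500/41 = 6908405/1599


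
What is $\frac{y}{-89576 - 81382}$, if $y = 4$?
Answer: $- \frac{2}{85479} \approx -2.3398 \cdot 10^{-5}$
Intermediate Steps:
$\frac{y}{-89576 - 81382} = \frac{4}{-89576 - 81382} = \frac{4}{-170958} = 4 \left(- \frac{1}{170958}\right) = - \frac{2}{85479}$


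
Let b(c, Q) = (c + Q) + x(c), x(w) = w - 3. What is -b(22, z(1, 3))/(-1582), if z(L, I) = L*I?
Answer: 22/791 ≈ 0.027813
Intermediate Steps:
z(L, I) = I*L
x(w) = -3 + w
b(c, Q) = -3 + Q + 2*c (b(c, Q) = (c + Q) + (-3 + c) = (Q + c) + (-3 + c) = -3 + Q + 2*c)
-b(22, z(1, 3))/(-1582) = -(-3 + 3*1 + 2*22)/(-1582) = -(-3 + 3 + 44)*(-1)/1582 = -44*(-1)/1582 = -1*(-22/791) = 22/791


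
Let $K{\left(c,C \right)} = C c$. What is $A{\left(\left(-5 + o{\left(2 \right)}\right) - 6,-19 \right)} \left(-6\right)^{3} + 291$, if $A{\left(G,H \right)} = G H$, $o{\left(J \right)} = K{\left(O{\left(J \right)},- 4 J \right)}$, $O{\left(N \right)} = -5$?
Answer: $119307$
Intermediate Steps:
$o{\left(J \right)} = 20 J$ ($o{\left(J \right)} = - 4 J \left(-5\right) = 20 J$)
$A{\left(\left(-5 + o{\left(2 \right)}\right) - 6,-19 \right)} \left(-6\right)^{3} + 291 = \left(\left(-5 + 20 \cdot 2\right) - 6\right) \left(-19\right) \left(-6\right)^{3} + 291 = \left(\left(-5 + 40\right) - 6\right) \left(-19\right) \left(-216\right) + 291 = \left(35 - 6\right) \left(-19\right) \left(-216\right) + 291 = 29 \left(-19\right) \left(-216\right) + 291 = \left(-551\right) \left(-216\right) + 291 = 119016 + 291 = 119307$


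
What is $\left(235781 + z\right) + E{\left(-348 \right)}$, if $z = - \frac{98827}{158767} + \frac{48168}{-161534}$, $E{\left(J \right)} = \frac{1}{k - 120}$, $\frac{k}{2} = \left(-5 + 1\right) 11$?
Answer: $\frac{16996633193394051}{72086808976} \approx 2.3578 \cdot 10^{5}$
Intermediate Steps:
$k = -88$ ($k = 2 \left(-5 + 1\right) 11 = 2 \left(\left(-4\right) 11\right) = 2 \left(-44\right) = -88$)
$E{\left(J \right)} = - \frac{1}{208}$ ($E{\left(J \right)} = \frac{1}{-88 - 120} = \frac{1}{-208} = - \frac{1}{208}$)
$z = - \frac{319073101}{346571197}$ ($z = \left(-98827\right) \frac{1}{158767} + 48168 \left(- \frac{1}{161534}\right) = - \frac{2671}{4291} - \frac{24084}{80767} = - \frac{319073101}{346571197} \approx -0.92066$)
$\left(235781 + z\right) + E{\left(-348 \right)} = \left(235781 - \frac{319073101}{346571197}\right) - \frac{1}{208} = \frac{81714584326756}{346571197} - \frac{1}{208} = \frac{16996633193394051}{72086808976}$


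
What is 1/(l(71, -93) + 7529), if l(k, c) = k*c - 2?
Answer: 1/924 ≈ 0.0010823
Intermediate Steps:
l(k, c) = -2 + c*k (l(k, c) = c*k - 2 = -2 + c*k)
1/(l(71, -93) + 7529) = 1/((-2 - 93*71) + 7529) = 1/((-2 - 6603) + 7529) = 1/(-6605 + 7529) = 1/924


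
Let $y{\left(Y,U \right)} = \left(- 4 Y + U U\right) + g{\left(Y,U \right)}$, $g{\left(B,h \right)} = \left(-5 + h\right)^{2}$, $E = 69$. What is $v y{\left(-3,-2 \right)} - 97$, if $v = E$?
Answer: $4388$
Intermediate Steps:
$v = 69$
$y{\left(Y,U \right)} = U^{2} + \left(-5 + U\right)^{2} - 4 Y$ ($y{\left(Y,U \right)} = \left(- 4 Y + U U\right) + \left(-5 + U\right)^{2} = \left(- 4 Y + U^{2}\right) + \left(-5 + U\right)^{2} = \left(U^{2} - 4 Y\right) + \left(-5 + U\right)^{2} = U^{2} + \left(-5 + U\right)^{2} - 4 Y$)
$v y{\left(-3,-2 \right)} - 97 = 69 \left(\left(-2\right)^{2} + \left(-5 - 2\right)^{2} - -12\right) - 97 = 69 \left(4 + \left(-7\right)^{2} + 12\right) - 97 = 69 \left(4 + 49 + 12\right) - 97 = 69 \cdot 65 - 97 = 4485 - 97 = 4388$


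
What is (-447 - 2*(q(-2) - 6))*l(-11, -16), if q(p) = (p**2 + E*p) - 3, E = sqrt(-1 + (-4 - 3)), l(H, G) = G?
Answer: 6992 - 128*I*sqrt(2) ≈ 6992.0 - 181.02*I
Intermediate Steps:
E = 2*I*sqrt(2) (E = sqrt(-1 - 7) = sqrt(-8) = 2*I*sqrt(2) ≈ 2.8284*I)
q(p) = -3 + p**2 + 2*I*p*sqrt(2) (q(p) = (p**2 + (2*I*sqrt(2))*p) - 3 = (p**2 + 2*I*p*sqrt(2)) - 3 = -3 + p**2 + 2*I*p*sqrt(2))
(-447 - 2*(q(-2) - 6))*l(-11, -16) = (-447 - 2*((-3 + (-2)**2 + 2*I*(-2)*sqrt(2)) - 6))*(-16) = (-447 - 2*((-3 + 4 - 4*I*sqrt(2)) - 6))*(-16) = (-447 - 2*((1 - 4*I*sqrt(2)) - 6))*(-16) = (-447 - 2*(-5 - 4*I*sqrt(2)))*(-16) = (-447 + (10 + 8*I*sqrt(2)))*(-16) = (-437 + 8*I*sqrt(2))*(-16) = 6992 - 128*I*sqrt(2)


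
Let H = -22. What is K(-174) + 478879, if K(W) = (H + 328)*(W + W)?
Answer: 372391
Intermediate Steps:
K(W) = 612*W (K(W) = (-22 + 328)*(W + W) = 306*(2*W) = 612*W)
K(-174) + 478879 = 612*(-174) + 478879 = -106488 + 478879 = 372391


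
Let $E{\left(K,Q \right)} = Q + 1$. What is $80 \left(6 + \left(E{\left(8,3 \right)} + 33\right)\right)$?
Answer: $3440$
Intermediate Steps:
$E{\left(K,Q \right)} = 1 + Q$
$80 \left(6 + \left(E{\left(8,3 \right)} + 33\right)\right) = 80 \left(6 + \left(\left(1 + 3\right) + 33\right)\right) = 80 \left(6 + \left(4 + 33\right)\right) = 80 \left(6 + 37\right) = 80 \cdot 43 = 3440$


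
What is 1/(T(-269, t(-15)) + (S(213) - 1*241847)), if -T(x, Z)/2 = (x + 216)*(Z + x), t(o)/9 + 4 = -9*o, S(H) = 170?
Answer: -1/145217 ≈ -6.8862e-6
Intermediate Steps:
t(o) = -36 - 81*o (t(o) = -36 + 9*(-9*o) = -36 - 81*o)
T(x, Z) = -2*(216 + x)*(Z + x) (T(x, Z) = -2*(x + 216)*(Z + x) = -2*(216 + x)*(Z + x))
1/(T(-269, t(-15)) + (S(213) - 1*241847)) = 1/((-432*(-36 - 81*(-15)) - 432*(-269) - 2*(-269)² - 2*(-36 - 81*(-15))*(-269)) + (170 - 1*241847)) = 1/((-432*(-36 + 1215) + 116208 - 2*72361 - 2*(-36 + 1215)*(-269)) + (170 - 241847)) = 1/((-432*1179 + 116208 - 144722 - 2*1179*(-269)) - 241677) = 1/((-509328 + 116208 - 144722 + 634302) - 241677) = 1/(96460 - 241677) = 1/(-145217) = -1/145217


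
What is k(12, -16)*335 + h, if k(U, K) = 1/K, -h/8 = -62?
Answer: 7601/16 ≈ 475.06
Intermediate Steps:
h = 496 (h = -8*(-62) = 496)
k(12, -16)*335 + h = 335/(-16) + 496 = -1/16*335 + 496 = -335/16 + 496 = 7601/16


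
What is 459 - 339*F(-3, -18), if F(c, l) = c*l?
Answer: -17847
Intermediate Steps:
459 - 339*F(-3, -18) = 459 - (-1017)*(-18) = 459 - 339*54 = 459 - 18306 = -17847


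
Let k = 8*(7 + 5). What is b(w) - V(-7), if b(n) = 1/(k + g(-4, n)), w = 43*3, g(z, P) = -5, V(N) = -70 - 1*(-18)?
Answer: 4733/91 ≈ 52.011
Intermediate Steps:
V(N) = -52 (V(N) = -70 + 18 = -52)
k = 96 (k = 8*12 = 96)
w = 129
b(n) = 1/91 (b(n) = 1/(96 - 5) = 1/91)
b(w) - V(-7) = 1/91 - 1*(-52) = 1/91 + 52 = 4733/91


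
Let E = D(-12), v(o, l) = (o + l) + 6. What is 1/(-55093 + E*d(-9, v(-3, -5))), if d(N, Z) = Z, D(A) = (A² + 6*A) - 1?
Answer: -1/55235 ≈ -1.8104e-5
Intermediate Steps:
v(o, l) = 6 + l + o (v(o, l) = (l + o) + 6 = 6 + l + o)
D(A) = -1 + A² + 6*A
E = 71 (E = -1 + (-12)² + 6*(-12) = -1 + 144 - 72 = 71)
1/(-55093 + E*d(-9, v(-3, -5))) = 1/(-55093 + 71*(6 - 5 - 3)) = 1/(-55093 + 71*(-2)) = 1/(-55093 - 142) = 1/(-55235) = -1/55235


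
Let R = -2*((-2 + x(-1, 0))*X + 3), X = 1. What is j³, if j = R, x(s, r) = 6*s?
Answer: 1000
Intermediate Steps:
R = 10 (R = -2*((-2 + 6*(-1))*1 + 3) = -2*((-2 - 6)*1 + 3) = -2*(-8*1 + 3) = -2*(-8 + 3) = -2*(-5) = 10)
j = 10
j³ = 10³ = 1000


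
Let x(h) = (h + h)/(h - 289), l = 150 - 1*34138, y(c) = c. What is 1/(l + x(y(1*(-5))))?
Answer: -147/4996231 ≈ -2.9422e-5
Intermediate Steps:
l = -33988 (l = 150 - 34138 = -33988)
x(h) = 2*h/(-289 + h) (x(h) = (2*h)/(-289 + h) = 2*h/(-289 + h))
1/(l + x(y(1*(-5)))) = 1/(-33988 + 2*(1*(-5))/(-289 + 1*(-5))) = 1/(-33988 + 2*(-5)/(-289 - 5)) = 1/(-33988 + 2*(-5)/(-294)) = 1/(-33988 + 2*(-5)*(-1/294)) = 1/(-33988 + 5/147) = 1/(-4996231/147) = -147/4996231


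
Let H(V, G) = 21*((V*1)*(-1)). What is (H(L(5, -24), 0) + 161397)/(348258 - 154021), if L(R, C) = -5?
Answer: 161502/194237 ≈ 0.83147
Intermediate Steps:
H(V, G) = -21*V (H(V, G) = 21*(V*(-1)) = 21*(-V) = -21*V)
(H(L(5, -24), 0) + 161397)/(348258 - 154021) = (-21*(-5) + 161397)/(348258 - 154021) = (105 + 161397)/194237 = 161502*(1/194237) = 161502/194237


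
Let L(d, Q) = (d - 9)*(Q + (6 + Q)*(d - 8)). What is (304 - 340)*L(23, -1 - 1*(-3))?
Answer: -61488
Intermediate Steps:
L(d, Q) = (-9 + d)*(Q + (-8 + d)*(6 + Q)) (L(d, Q) = (-9 + d)*(Q + (6 + Q)*(-8 + d)) = (-9 + d)*(Q + (-8 + d)*(6 + Q)))
(304 - 340)*L(23, -1 - 1*(-3)) = (304 - 340)*(432 - 102*23 + 6*23² + 63*(-1 - 1*(-3)) + (-1 - 1*(-3))*23² - 16*(-1 - 1*(-3))*23) = -36*(432 - 2346 + 6*529 + 63*(-1 + 3) + (-1 + 3)*529 - 16*(-1 + 3)*23) = -36*(432 - 2346 + 3174 + 63*2 + 2*529 - 16*2*23) = -36*(432 - 2346 + 3174 + 126 + 1058 - 736) = -36*1708 = -61488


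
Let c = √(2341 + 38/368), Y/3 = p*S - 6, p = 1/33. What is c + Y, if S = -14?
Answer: -212/11 + √19815098/92 ≈ 29.112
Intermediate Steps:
p = 1/33 ≈ 0.030303
Y = -212/11 (Y = 3*((1/33)*(-14) - 6) = 3*(-14/33 - 6) = 3*(-212/33) = -212/11 ≈ -19.273)
c = √19815098/92 (c = √(2341 + 38*(1/368)) = √(2341 + 19/184) = √(430763/184) = √19815098/92 ≈ 48.385)
c + Y = √19815098/92 - 212/11 = -212/11 + √19815098/92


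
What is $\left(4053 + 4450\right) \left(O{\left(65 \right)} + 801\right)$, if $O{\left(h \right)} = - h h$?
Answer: $-29114272$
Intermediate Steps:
$O{\left(h \right)} = - h^{2}$
$\left(4053 + 4450\right) \left(O{\left(65 \right)} + 801\right) = \left(4053 + 4450\right) \left(- 65^{2} + 801\right) = 8503 \left(\left(-1\right) 4225 + 801\right) = 8503 \left(-4225 + 801\right) = 8503 \left(-3424\right) = -29114272$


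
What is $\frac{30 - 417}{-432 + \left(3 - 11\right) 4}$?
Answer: $\frac{387}{464} \approx 0.83405$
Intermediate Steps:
$\frac{30 - 417}{-432 + \left(3 - 11\right) 4} = - \frac{387}{-432 - 32} = - \frac{387}{-464} = \left(-387\right) \left(- \frac{1}{464}\right) = \frac{387}{464}$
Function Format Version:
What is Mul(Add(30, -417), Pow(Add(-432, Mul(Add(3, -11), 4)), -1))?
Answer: Rational(387, 464) ≈ 0.83405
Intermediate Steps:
Mul(Add(30, -417), Pow(Add(-432, Mul(Add(3, -11), 4)), -1)) = Mul(-387, Pow(Add(-432, Mul(-8, 4)), -1)) = Mul(-387, Pow(Add(-432, -32), -1)) = Mul(-387, Pow(-464, -1)) = Mul(-387, Rational(-1, 464)) = Rational(387, 464)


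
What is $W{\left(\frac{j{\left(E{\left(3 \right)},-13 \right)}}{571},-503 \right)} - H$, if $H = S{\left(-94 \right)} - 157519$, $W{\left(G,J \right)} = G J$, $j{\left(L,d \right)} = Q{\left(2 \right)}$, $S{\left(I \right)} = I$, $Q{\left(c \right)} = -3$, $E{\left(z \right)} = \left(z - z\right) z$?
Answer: $\frac{89998532}{571} \approx 1.5762 \cdot 10^{5}$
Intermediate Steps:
$E{\left(z \right)} = 0$ ($E{\left(z \right)} = 0 z = 0$)
$j{\left(L,d \right)} = -3$
$H = -157613$ ($H = -94 - 157519 = -157613$)
$W{\left(\frac{j{\left(E{\left(3 \right)},-13 \right)}}{571},-503 \right)} - H = - \frac{3}{571} \left(-503\right) - -157613 = \left(-3\right) \frac{1}{571} \left(-503\right) + 157613 = \left(- \frac{3}{571}\right) \left(-503\right) + 157613 = \frac{1509}{571} + 157613 = \frac{89998532}{571}$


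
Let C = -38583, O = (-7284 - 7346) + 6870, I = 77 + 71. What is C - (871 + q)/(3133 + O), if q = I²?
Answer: -178500766/4627 ≈ -38578.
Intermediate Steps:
I = 148
q = 21904 (q = 148² = 21904)
O = -7760 (O = -14630 + 6870 = -7760)
C - (871 + q)/(3133 + O) = -38583 - (871 + 21904)/(3133 - 7760) = -38583 - 22775/(-4627) = -38583 - 22775*(-1)/4627 = -38583 - 1*(-22775/4627) = -38583 + 22775/4627 = -178500766/4627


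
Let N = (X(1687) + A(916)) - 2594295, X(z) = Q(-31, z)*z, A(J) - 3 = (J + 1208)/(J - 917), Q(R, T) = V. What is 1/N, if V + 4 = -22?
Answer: -1/2640278 ≈ -3.7875e-7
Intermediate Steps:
V = -26 (V = -4 - 22 = -26)
Q(R, T) = -26
A(J) = 3 + (1208 + J)/(-917 + J) (A(J) = 3 + (J + 1208)/(J - 917) = 3 + (1208 + J)/(-917 + J))
X(z) = -26*z
N = -2640278 (N = (-26*1687 + (-1543 + 4*916)/(-917 + 916)) - 2594295 = (-43862 + (-1543 + 3664)/(-1)) - 2594295 = (-43862 - 1*2121) - 2594295 = (-43862 - 2121) - 2594295 = -45983 - 2594295 = -2640278)
1/N = 1/(-2640278) = -1/2640278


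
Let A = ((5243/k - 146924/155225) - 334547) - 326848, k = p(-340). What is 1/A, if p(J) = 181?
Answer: -28095725/18581584784944 ≈ -1.5120e-6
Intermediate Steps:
k = 181
A = -18581584784944/28095725 (A = ((5243/181 - 146924/155225) - 334547) - 326848 = (787251431/28095725 - 334547) - 326848 = -9398553260144/28095725 - 326848 = -18581584784944/28095725 ≈ -6.6137e+5)
1/A = 1/(-18581584784944/28095725) = -28095725/18581584784944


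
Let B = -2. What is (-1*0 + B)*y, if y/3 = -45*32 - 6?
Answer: 8676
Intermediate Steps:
y = -4338 (y = 3*(-45*32 - 6) = 3*(-1440 - 6) = 3*(-1446) = -4338)
(-1*0 + B)*y = (-1*0 - 2)*(-4338) = (0 - 2)*(-4338) = -2*(-4338) = 8676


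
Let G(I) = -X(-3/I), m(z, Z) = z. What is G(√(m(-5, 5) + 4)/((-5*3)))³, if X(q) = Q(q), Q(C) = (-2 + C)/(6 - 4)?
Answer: (2 + 45*I)³/8 ≈ -1517.8 - 11323.0*I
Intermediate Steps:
Q(C) = -1 + C/2 (Q(C) = (-2 + C)/2 = (-2 + C)*(½) = -1 + C/2)
X(q) = -1 + q/2
G(I) = 1 + 3/(2*I) (G(I) = -(-1 + (-3/I)/2) = -(-1 - 3/(2*I)) = 1 + 3/(2*I))
G(√(m(-5, 5) + 4)/((-5*3)))³ = ((3/2 + √(-5 + 4)/((-5*3)))/((√(-5 + 4)/((-5*3)))))³ = ((3/2 + √(-1)/(-15))/((√(-1)/(-15))))³ = ((3/2 + I*(-1/15))/((I*(-1/15))))³ = ((3/2 - I/15)/((-I/15)))³ = ((15*I)*(3/2 - I/15))³ = (15*I*(3/2 - I/15))³ = -3375*I*(3/2 - I/15)³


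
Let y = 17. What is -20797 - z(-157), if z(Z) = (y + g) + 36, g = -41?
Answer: -20809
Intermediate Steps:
z(Z) = 12 (z(Z) = (17 - 41) + 36 = -24 + 36 = 12)
-20797 - z(-157) = -20797 - 1*12 = -20797 - 12 = -20809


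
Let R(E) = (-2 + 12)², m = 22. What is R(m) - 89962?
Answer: -89862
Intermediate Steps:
R(E) = 100 (R(E) = 10² = 100)
R(m) - 89962 = 100 - 89962 = -89862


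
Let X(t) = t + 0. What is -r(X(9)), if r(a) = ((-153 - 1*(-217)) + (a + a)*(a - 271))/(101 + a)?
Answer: 2326/55 ≈ 42.291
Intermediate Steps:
X(t) = t
r(a) = (64 + 2*a*(-271 + a))/(101 + a) (r(a) = ((-153 + 217) + (2*a)*(-271 + a))/(101 + a) = (64 + 2*a*(-271 + a))/(101 + a))
-r(X(9)) = -2*(32 + 9² - 271*9)/(101 + 9) = -2*(32 + 81 - 2439)/110 = -2*(-2326)/110 = -1*(-2326/55) = 2326/55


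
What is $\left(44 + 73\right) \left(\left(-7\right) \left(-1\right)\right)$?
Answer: $819$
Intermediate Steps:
$\left(44 + 73\right) \left(\left(-7\right) \left(-1\right)\right) = 117 \cdot 7 = 819$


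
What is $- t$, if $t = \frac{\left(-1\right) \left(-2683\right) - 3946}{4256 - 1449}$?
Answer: $\frac{1263}{2807} \approx 0.44995$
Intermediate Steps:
$t = - \frac{1263}{2807}$ ($t = \frac{2683 - 3946}{2807} = \left(-1263\right) \frac{1}{2807} = - \frac{1263}{2807} \approx -0.44995$)
$- t = \left(-1\right) \left(- \frac{1263}{2807}\right) = \frac{1263}{2807}$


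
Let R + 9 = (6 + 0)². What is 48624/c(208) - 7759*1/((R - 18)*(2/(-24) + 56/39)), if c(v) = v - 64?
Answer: -189725/633 ≈ -299.72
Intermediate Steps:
c(v) = -64 + v
R = 27 (R = -9 + (6 + 0)² = -9 + 6² = -9 + 36 = 27)
48624/c(208) - 7759*1/((R - 18)*(2/(-24) + 56/39)) = 48624/(-64 + 208) - 7759*1/((27 - 18)*(2/(-24) + 56/39)) = 48624/144 - 7759*1/(9*(2*(-1/24) + 56*(1/39))) = 48624*(1/144) - 7759*1/(9*(-1/12 + 56/39)) = 1013/3 - 7759/(9*(211/156)) = 1013/3 - 7759/633/52 = 1013/3 - 7759*52/633 = 1013/3 - 403468/633 = -189725/633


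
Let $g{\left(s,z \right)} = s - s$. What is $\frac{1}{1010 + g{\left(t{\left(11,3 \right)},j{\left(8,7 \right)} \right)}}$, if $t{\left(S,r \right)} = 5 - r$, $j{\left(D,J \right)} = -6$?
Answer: $\frac{1}{1010} \approx 0.0009901$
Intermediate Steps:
$g{\left(s,z \right)} = 0$
$\frac{1}{1010 + g{\left(t{\left(11,3 \right)},j{\left(8,7 \right)} \right)}} = \frac{1}{1010 + 0} = \frac{1}{1010}$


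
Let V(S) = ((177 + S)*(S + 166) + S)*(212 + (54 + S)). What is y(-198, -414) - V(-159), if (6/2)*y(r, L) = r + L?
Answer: 3327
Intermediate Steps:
y(r, L) = L/3 + r/3 (y(r, L) = (r + L)/3 = (L + r)/3 = L/3 + r/3)
V(S) = (266 + S)*(S + (166 + S)*(177 + S)) (V(S) = ((177 + S)*(166 + S) + S)*(266 + S) = ((166 + S)*(177 + S) + S)*(266 + S) = (S + (166 + S)*(177 + S))*(266 + S) = (266 + S)*(S + (166 + S)*(177 + S)))
y(-198, -414) - V(-159) = ((⅓)*(-414) + (⅓)*(-198)) - (7815612 + (-159)³ + 610*(-159)² + 120886*(-159)) = (-138 - 66) - (7815612 - 4019679 + 610*25281 - 19220874) = -204 - (7815612 - 4019679 + 15421410 - 19220874) = -204 - 1*(-3531) = -204 + 3531 = 3327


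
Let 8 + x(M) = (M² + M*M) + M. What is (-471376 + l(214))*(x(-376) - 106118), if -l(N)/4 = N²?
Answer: -115366200000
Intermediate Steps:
x(M) = -8 + M + 2*M² (x(M) = -8 + ((M² + M*M) + M) = -8 + ((M² + M²) + M) = -8 + (2*M² + M) = -8 + (M + 2*M²) = -8 + M + 2*M²)
l(N) = -4*N²
(-471376 + l(214))*(x(-376) - 106118) = (-471376 - 4*214²)*((-8 - 376 + 2*(-376)²) - 106118) = (-471376 - 4*45796)*((-8 - 376 + 2*141376) - 106118) = (-471376 - 183184)*((-8 - 376 + 282752) - 106118) = -654560*(282368 - 106118) = -654560*176250 = -115366200000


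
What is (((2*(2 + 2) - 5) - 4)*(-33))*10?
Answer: 330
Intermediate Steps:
(((2*(2 + 2) - 5) - 4)*(-33))*10 = (((2*4 - 5) - 4)*(-33))*10 = (((8 - 5) - 4)*(-33))*10 = ((3 - 4)*(-33))*10 = -1*(-33)*10 = 33*10 = 330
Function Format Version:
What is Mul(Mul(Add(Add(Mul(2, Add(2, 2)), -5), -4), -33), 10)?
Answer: 330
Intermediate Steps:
Mul(Mul(Add(Add(Mul(2, Add(2, 2)), -5), -4), -33), 10) = Mul(Mul(Add(Add(Mul(2, 4), -5), -4), -33), 10) = Mul(Mul(Add(Add(8, -5), -4), -33), 10) = Mul(Mul(Add(3, -4), -33), 10) = Mul(Mul(-1, -33), 10) = Mul(33, 10) = 330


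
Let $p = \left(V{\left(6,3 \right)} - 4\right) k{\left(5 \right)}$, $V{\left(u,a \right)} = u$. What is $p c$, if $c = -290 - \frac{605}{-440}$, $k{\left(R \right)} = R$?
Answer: $- \frac{11545}{4} \approx -2886.3$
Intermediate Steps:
$c = - \frac{2309}{8}$ ($c = -290 - 605 \left(- \frac{1}{440}\right) = -290 - - \frac{11}{8} = -290 + \frac{11}{8} = - \frac{2309}{8} \approx -288.63$)
$p = 10$ ($p = \left(6 - 4\right) 5 = 2 \cdot 5 = 10$)
$p c = 10 \left(- \frac{2309}{8}\right) = - \frac{11545}{4}$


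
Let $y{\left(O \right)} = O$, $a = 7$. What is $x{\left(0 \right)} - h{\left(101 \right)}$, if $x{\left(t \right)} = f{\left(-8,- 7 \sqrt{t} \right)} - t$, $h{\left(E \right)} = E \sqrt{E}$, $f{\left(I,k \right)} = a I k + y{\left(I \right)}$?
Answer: $-8 - 101 \sqrt{101} \approx -1023.0$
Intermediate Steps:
$f{\left(I,k \right)} = I + 7 I k$ ($f{\left(I,k \right)} = 7 I k + I = I + 7 I k$)
$h{\left(E \right)} = E^{\frac{3}{2}}$
$x{\left(t \right)} = -8 - t + 392 \sqrt{t}$ ($x{\left(t \right)} = - 8 \left(1 + 7 \left(- 7 \sqrt{t}\right)\right) - t = - 8 \left(1 - 49 \sqrt{t}\right) - t = \left(-8 + 392 \sqrt{t}\right) - t = -8 - t + 392 \sqrt{t}$)
$x{\left(0 \right)} - h{\left(101 \right)} = \left(-8 - 0 + 392 \sqrt{0}\right) - 101^{\frac{3}{2}} = \left(-8 + 0 + 392 \cdot 0\right) - 101 \sqrt{101} = \left(-8 + 0 + 0\right) - 101 \sqrt{101} = -8 - 101 \sqrt{101}$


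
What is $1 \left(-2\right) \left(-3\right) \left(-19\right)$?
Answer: $-114$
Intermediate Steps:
$1 \left(-2\right) \left(-3\right) \left(-19\right) = \left(-2\right) \left(-3\right) \left(-19\right) = 6 \left(-19\right) = -114$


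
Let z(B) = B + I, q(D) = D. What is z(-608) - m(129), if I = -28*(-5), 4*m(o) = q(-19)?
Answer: -1853/4 ≈ -463.25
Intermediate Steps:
m(o) = -19/4 (m(o) = (1/4)*(-19) = -19/4)
I = 140
z(B) = 140 + B (z(B) = B + 140 = 140 + B)
z(-608) - m(129) = (140 - 608) - 1*(-19/4) = -468 + 19/4 = -1853/4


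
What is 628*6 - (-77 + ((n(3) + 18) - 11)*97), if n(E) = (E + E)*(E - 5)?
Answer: 4330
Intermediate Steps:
n(E) = 2*E*(-5 + E) (n(E) = (2*E)*(-5 + E) = 2*E*(-5 + E))
628*6 - (-77 + ((n(3) + 18) - 11)*97) = 628*6 - (-77 + ((2*3*(-5 + 3) + 18) - 11)*97) = 3768 - (-77 + ((2*3*(-2) + 18) - 11)*97) = 3768 - (-77 + ((-12 + 18) - 11)*97) = 3768 - (-77 + (6 - 11)*97) = 3768 - (-77 - 5*97) = 3768 - (-77 - 485) = 3768 - 1*(-562) = 3768 + 562 = 4330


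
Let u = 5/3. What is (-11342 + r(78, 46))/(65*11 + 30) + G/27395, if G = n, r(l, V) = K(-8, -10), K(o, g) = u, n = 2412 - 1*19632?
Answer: -194098399/12245565 ≈ -15.851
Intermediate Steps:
u = 5/3 (u = 5*(⅓) = 5/3 ≈ 1.6667)
n = -17220 (n = 2412 - 19632 = -17220)
K(o, g) = 5/3
r(l, V) = 5/3
G = -17220
(-11342 + r(78, 46))/(65*11 + 30) + G/27395 = (-11342 + 5/3)/(65*11 + 30) - 17220/27395 = -34021/(3*(715 + 30)) - 17220*1/27395 = -34021/3/745 - 3444/5479 = -34021/3*1/745 - 3444/5479 = -34021/2235 - 3444/5479 = -194098399/12245565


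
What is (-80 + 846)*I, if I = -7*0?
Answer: 0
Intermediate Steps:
I = 0
(-80 + 846)*I = (-80 + 846)*0 = 766*0 = 0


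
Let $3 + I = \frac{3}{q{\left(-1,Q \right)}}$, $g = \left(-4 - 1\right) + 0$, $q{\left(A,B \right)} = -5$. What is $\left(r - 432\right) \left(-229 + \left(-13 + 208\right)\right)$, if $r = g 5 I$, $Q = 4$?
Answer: $11628$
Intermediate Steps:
$g = -5$ ($g = -5 + 0 = -5$)
$I = - \frac{18}{5}$ ($I = -3 + \frac{3}{-5} = -3 + 3 \left(- \frac{1}{5}\right) = -3 - \frac{3}{5} = - \frac{18}{5} \approx -3.6$)
$r = 90$ ($r = \left(-5\right) 5 \left(- \frac{18}{5}\right) = \left(-25\right) \left(- \frac{18}{5}\right) = 90$)
$\left(r - 432\right) \left(-229 + \left(-13 + 208\right)\right) = \left(90 - 432\right) \left(-229 + \left(-13 + 208\right)\right) = - 342 \left(-229 + 195\right) = \left(-342\right) \left(-34\right) = 11628$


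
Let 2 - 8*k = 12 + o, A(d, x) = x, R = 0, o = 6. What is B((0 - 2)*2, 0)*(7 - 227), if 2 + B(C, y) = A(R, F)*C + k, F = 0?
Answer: 880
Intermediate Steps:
k = -2 (k = 1/4 - (12 + 6)/8 = 1/4 - 1/8*18 = 1/4 - 9/4 = -2)
B(C, y) = -4 (B(C, y) = -2 + (0*C - 2) = -2 + (0 - 2) = -2 - 2 = -4)
B((0 - 2)*2, 0)*(7 - 227) = -4*(7 - 227) = -4*(-220) = 880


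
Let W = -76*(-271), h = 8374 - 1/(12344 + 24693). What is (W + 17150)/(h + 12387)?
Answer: 698999301/384462578 ≈ 1.8181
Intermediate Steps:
h = 310147837/37037 (h = 8374 - 1/37037 = 310147837/37037 ≈ 8374.0)
W = 20596
(W + 17150)/(h + 12387) = (20596 + 17150)/(310147837/37037 + 12387) = 37746/(768925156/37037) = 37746*(37037/768925156) = 698999301/384462578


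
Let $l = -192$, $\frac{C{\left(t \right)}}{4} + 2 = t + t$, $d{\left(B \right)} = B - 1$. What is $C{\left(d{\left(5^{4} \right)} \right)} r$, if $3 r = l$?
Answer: $-318976$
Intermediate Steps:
$d{\left(B \right)} = -1 + B$
$C{\left(t \right)} = -8 + 8 t$ ($C{\left(t \right)} = -8 + 4 \left(t + t\right) = -8 + 4 \cdot 2 t = -8 + 8 t$)
$r = -64$ ($r = \frac{1}{3} \left(-192\right) = -64$)
$C{\left(d{\left(5^{4} \right)} \right)} r = \left(-8 + 8 \left(-1 + 5^{4}\right)\right) \left(-64\right) = \left(-8 + 8 \left(-1 + 625\right)\right) \left(-64\right) = \left(-8 + 8 \cdot 624\right) \left(-64\right) = \left(-8 + 4992\right) \left(-64\right) = 4984 \left(-64\right) = -318976$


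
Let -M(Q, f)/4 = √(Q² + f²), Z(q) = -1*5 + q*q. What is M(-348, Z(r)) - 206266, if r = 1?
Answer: -206266 - 16*√7570 ≈ -2.0766e+5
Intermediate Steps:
Z(q) = -5 + q²
M(Q, f) = -4*√(Q² + f²)
M(-348, Z(r)) - 206266 = -4*√((-348)² + (-5 + 1²)²) - 206266 = -4*√(121104 + (-5 + 1)²) - 206266 = -4*√(121104 + (-4)²) - 206266 = -4*√(121104 + 16) - 206266 = -16*√7570 - 206266 = -206266 - 16*√7570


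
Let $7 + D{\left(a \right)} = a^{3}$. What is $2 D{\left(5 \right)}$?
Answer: $236$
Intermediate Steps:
$D{\left(a \right)} = -7 + a^{3}$
$2 D{\left(5 \right)} = 2 \left(-7 + 5^{3}\right) = 2 \left(-7 + 125\right) = 2 \cdot 118 = 236$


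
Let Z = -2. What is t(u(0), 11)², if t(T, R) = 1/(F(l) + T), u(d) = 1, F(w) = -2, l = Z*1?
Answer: 1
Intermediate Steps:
l = -2 (l = -2*1 = -2)
t(T, R) = 1/(-2 + T)
t(u(0), 11)² = (1/(-2 + 1))² = (1/(-1))² = (-1)² = 1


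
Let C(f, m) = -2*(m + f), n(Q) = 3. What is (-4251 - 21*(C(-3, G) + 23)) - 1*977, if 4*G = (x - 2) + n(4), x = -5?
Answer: -5879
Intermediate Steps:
G = -1 (G = ((-5 - 2) + 3)/4 = (-7 + 3)/4 = (1/4)*(-4) = -1)
C(f, m) = -2*f - 2*m (C(f, m) = -2*(f + m) = -2*f - 2*m)
(-4251 - 21*(C(-3, G) + 23)) - 1*977 = (-4251 - 21*((-2*(-3) - 2*(-1)) + 23)) - 1*977 = (-4251 - 21*((6 + 2) + 23)) - 977 = (-4251 - 21*(8 + 23)) - 977 = (-4251 - 21*31) - 977 = (-4251 - 651) - 977 = -4902 - 977 = -5879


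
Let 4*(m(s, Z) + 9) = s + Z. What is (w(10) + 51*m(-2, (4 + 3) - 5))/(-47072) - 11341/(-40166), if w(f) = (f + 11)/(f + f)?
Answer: 5522375717/18906939520 ≈ 0.29208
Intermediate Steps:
w(f) = (11 + f)/(2*f) (w(f) = (11 + f)/((2*f)) = (11 + f)*(1/(2*f)) = (11 + f)/(2*f))
m(s, Z) = -9 + Z/4 + s/4 (m(s, Z) = -9 + (s + Z)/4 = -9 + (Z + s)/4 = -9 + (Z/4 + s/4) = -9 + Z/4 + s/4)
(w(10) + 51*m(-2, (4 + 3) - 5))/(-47072) - 11341/(-40166) = ((1/2)*(11 + 10)/10 + 51*(-9 + ((4 + 3) - 5)/4 + (1/4)*(-2)))/(-47072) - 11341/(-40166) = ((1/2)*(1/10)*21 + 51*(-9 + (7 - 5)/4 - 1/2))*(-1/47072) - 11341*(-1/40166) = (21/20 + 51*(-9 + (1/4)*2 - 1/2))*(-1/47072) + 11341/40166 = (21/20 + 51*(-9 + 1/2 - 1/2))*(-1/47072) + 11341/40166 = (21/20 + 51*(-9))*(-1/47072) + 11341/40166 = (21/20 - 459)*(-1/47072) + 11341/40166 = -9159/20*(-1/47072) + 11341/40166 = 9159/941440 + 11341/40166 = 5522375717/18906939520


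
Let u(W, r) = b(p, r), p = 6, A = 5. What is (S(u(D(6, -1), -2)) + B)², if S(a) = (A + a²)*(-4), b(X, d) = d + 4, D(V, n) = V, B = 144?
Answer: 11664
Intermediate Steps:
b(X, d) = 4 + d
u(W, r) = 4 + r
S(a) = -20 - 4*a² (S(a) = (5 + a²)*(-4) = -20 - 4*a²)
(S(u(D(6, -1), -2)) + B)² = ((-20 - 4*(4 - 2)²) + 144)² = ((-20 - 4*2²) + 144)² = ((-20 - 4*4) + 144)² = ((-20 - 16) + 144)² = (-36 + 144)² = 108² = 11664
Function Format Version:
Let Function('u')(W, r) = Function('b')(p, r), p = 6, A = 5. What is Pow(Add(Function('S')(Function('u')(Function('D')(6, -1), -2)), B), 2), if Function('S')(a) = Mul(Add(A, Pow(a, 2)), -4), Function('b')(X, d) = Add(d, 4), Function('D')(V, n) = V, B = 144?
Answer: 11664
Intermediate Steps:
Function('b')(X, d) = Add(4, d)
Function('u')(W, r) = Add(4, r)
Function('S')(a) = Add(-20, Mul(-4, Pow(a, 2))) (Function('S')(a) = Mul(Add(5, Pow(a, 2)), -4) = Add(-20, Mul(-4, Pow(a, 2))))
Pow(Add(Function('S')(Function('u')(Function('D')(6, -1), -2)), B), 2) = Pow(Add(Add(-20, Mul(-4, Pow(Add(4, -2), 2))), 144), 2) = Pow(Add(Add(-20, Mul(-4, Pow(2, 2))), 144), 2) = Pow(Add(Add(-20, Mul(-4, 4)), 144), 2) = Pow(Add(Add(-20, -16), 144), 2) = Pow(Add(-36, 144), 2) = Pow(108, 2) = 11664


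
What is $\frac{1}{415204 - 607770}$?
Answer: $- \frac{1}{192566} \approx -5.193 \cdot 10^{-6}$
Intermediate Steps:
$\frac{1}{415204 - 607770} = \frac{1}{-192566} = - \frac{1}{192566}$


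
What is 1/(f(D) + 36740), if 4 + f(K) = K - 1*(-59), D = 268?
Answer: 1/37063 ≈ 2.6981e-5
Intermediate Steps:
f(K) = 55 + K (f(K) = -4 + (K - 1*(-59)) = -4 + (K + 59) = -4 + (59 + K) = 55 + K)
1/(f(D) + 36740) = 1/((55 + 268) + 36740) = 1/(323 + 36740) = 1/37063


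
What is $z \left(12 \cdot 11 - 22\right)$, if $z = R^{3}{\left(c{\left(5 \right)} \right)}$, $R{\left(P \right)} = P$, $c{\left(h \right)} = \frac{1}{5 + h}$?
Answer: $\frac{11}{100} \approx 0.11$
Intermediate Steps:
$z = \frac{1}{1000}$ ($z = \left(\frac{1}{5 + 5}\right)^{3} = \left(\frac{1}{10}\right)^{3} = \frac{1}{1000} \approx 0.001$)
$z \left(12 \cdot 11 - 22\right) = \frac{12 \cdot 11 - 22}{1000} = \frac{132 - 22}{1000} = \frac{1}{1000} \cdot 110 = \frac{11}{100}$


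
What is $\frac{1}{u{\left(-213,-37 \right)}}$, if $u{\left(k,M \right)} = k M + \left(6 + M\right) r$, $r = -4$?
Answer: $\frac{1}{8005} \approx 0.00012492$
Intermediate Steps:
$u{\left(k,M \right)} = -24 - 4 M + M k$ ($u{\left(k,M \right)} = k M + \left(6 + M\right) \left(-4\right) = M k - \left(24 + 4 M\right) = -24 - 4 M + M k$)
$\frac{1}{u{\left(-213,-37 \right)}} = \frac{1}{-24 - -148 - -7881} = \frac{1}{-24 + 148 + 7881} = \frac{1}{8005}$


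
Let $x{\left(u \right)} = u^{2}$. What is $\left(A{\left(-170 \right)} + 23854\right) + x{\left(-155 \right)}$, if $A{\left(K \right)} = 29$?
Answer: $47908$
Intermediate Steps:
$\left(A{\left(-170 \right)} + 23854\right) + x{\left(-155 \right)} = \left(29 + 23854\right) + \left(-155\right)^{2} = 23883 + 24025 = 47908$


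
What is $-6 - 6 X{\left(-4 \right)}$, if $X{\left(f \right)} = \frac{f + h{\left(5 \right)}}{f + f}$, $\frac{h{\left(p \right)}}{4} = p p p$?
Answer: $366$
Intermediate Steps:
$h{\left(p \right)} = 4 p^{3}$ ($h{\left(p \right)} = 4 p p p = 4 p^{2} p = 4 p^{3}$)
$X{\left(f \right)} = \frac{500 + f}{2 f}$ ($X{\left(f \right)} = \frac{f + 4 \cdot 5^{3}}{f + f} = \frac{f + 4 \cdot 125}{2 f} = \left(f + 500\right) \frac{1}{2 f} = \left(500 + f\right) \frac{1}{2 f} = \frac{500 + f}{2 f}$)
$-6 - 6 X{\left(-4 \right)} = -6 - 6 \frac{500 - 4}{2 \left(-4\right)} = -6 - 6 \cdot \frac{1}{2} \left(- \frac{1}{4}\right) 496 = -6 - -372 = -6 + 372 = 366$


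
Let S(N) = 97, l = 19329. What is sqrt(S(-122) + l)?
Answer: sqrt(19426) ≈ 139.38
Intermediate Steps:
sqrt(S(-122) + l) = sqrt(97 + 19329) = sqrt(19426)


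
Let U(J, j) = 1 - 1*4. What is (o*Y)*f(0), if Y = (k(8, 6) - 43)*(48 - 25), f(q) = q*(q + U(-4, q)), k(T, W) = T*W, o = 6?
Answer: 0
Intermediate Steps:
U(J, j) = -3 (U(J, j) = 1 - 4 = -3)
f(q) = q*(-3 + q) (f(q) = q*(q - 3) = q*(-3 + q))
Y = 115 (Y = (8*6 - 43)*(48 - 25) = (48 - 43)*23 = 5*23 = 115)
(o*Y)*f(0) = (6*115)*(0*(-3 + 0)) = 690*(0*(-3)) = 690*0 = 0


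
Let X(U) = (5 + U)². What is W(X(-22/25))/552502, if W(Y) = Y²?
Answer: 112550881/215821093750 ≈ 0.00052150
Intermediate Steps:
W(X(-22/25))/552502 = ((5 - 22/25)²)²/552502 = ((5 - 22*1/25)²)²*(1/552502) = ((5 - 22/25)²)²*(1/552502) = ((103/25)²)²*(1/552502) = (10609/625)²*(1/552502) = (112550881/390625)*(1/552502) = 112550881/215821093750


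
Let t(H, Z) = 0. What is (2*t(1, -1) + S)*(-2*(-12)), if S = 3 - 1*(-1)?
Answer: 96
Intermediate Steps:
S = 4 (S = 3 + 1 = 4)
(2*t(1, -1) + S)*(-2*(-12)) = (2*0 + 4)*(-2*(-12)) = (0 + 4)*24 = 4*24 = 96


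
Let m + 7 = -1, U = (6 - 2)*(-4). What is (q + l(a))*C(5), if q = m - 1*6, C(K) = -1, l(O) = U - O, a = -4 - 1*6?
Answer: 20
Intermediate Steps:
U = -16 (U = 4*(-4) = -16)
a = -10 (a = -4 - 6 = -10)
m = -8 (m = -7 - 1 = -8)
l(O) = -16 - O
q = -14 (q = -8 - 1*6 = -8 - 6 = -14)
(q + l(a))*C(5) = (-14 + (-16 - 1*(-10)))*(-1) = (-14 + (-16 + 10))*(-1) = (-14 - 6)*(-1) = -20*(-1) = 20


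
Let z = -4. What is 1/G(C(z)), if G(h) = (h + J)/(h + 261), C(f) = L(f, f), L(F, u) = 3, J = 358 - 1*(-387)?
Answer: 6/17 ≈ 0.35294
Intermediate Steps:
J = 745 (J = 358 + 387 = 745)
C(f) = 3
G(h) = (745 + h)/(261 + h) (G(h) = (h + 745)/(h + 261) = (745 + h)/(261 + h))
1/G(C(z)) = 1/((745 + 3)/(261 + 3)) = 1/(748/264) = 1/((1/264)*748) = 1/(17/6) = 6/17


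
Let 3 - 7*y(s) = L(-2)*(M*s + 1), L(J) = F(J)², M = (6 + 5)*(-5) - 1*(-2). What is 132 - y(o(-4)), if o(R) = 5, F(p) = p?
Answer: -135/7 ≈ -19.286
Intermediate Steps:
M = -53 (M = 11*(-5) + 2 = -55 + 2 = -53)
L(J) = J²
y(s) = -⅐ + 212*s/7 (y(s) = 3/7 - (-2)²*(-53*s + 1)/7 = 3/7 - 4*(1 - 53*s)/7 = 3/7 - (4 - 212*s)/7 = 3/7 + (-4/7 + 212*s/7) = -⅐ + 212*s/7)
132 - y(o(-4)) = 132 - (-⅐ + (212/7)*5) = 132 - (-⅐ + 1060/7) = 132 - 1*1059/7 = 132 - 1059/7 = -135/7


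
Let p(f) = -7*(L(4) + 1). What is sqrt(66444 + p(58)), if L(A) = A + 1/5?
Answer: sqrt(1660190)/5 ≈ 257.70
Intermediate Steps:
L(A) = 1/5 + A (L(A) = A + 1/5 = 1/5 + A)
p(f) = -182/5 (p(f) = -7*((1/5 + 4) + 1) = -7*(21/5 + 1) = -7*26/5 = -182/5)
sqrt(66444 + p(58)) = sqrt(66444 - 182/5) = sqrt(332038/5) = sqrt(1660190)/5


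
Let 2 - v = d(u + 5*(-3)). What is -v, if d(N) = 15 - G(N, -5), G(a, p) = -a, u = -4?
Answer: -6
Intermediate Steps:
d(N) = 15 + N (d(N) = 15 - (-1)*N = 15 + N)
v = 6 (v = 2 - (15 + (-4 + 5*(-3))) = 2 - (15 + (-4 - 15)) = 2 - (15 - 19) = 2 - 1*(-4) = 2 + 4 = 6)
-v = -1*6 = -6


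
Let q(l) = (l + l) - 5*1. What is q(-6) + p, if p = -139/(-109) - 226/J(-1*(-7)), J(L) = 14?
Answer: -24315/763 ≈ -31.868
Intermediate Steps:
q(l) = -5 + 2*l (q(l) = 2*l - 5 = -5 + 2*l)
p = -11344/763 (p = -139/(-109) - 226/14 = -139*(-1/109) - 226*1/14 = 139/109 - 113/7 = -11344/763 ≈ -14.868)
q(-6) + p = (-5 + 2*(-6)) - 11344/763 = (-5 - 12) - 11344/763 = -17 - 11344/763 = -24315/763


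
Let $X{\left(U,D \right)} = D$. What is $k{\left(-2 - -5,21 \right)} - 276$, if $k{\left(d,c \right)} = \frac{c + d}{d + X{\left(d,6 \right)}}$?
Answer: $- \frac{820}{3} \approx -273.33$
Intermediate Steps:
$k{\left(d,c \right)} = \frac{c + d}{6 + d}$ ($k{\left(d,c \right)} = \frac{c + d}{d + 6} = \frac{c + d}{6 + d}$)
$k{\left(-2 - -5,21 \right)} - 276 = \frac{21 - -3}{6 - -3} - 276 = \frac{21 + \left(-2 + 5\right)}{6 + \left(-2 + 5\right)} - 276 = \frac{21 + 3}{6 + 3} - 276 = \frac{1}{9} \cdot 24 - 276 = \frac{8}{3} - 276 = - \frac{820}{3}$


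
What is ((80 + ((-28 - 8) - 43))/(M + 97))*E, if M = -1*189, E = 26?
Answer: -13/46 ≈ -0.28261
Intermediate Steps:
M = -189
((80 + ((-28 - 8) - 43))/(M + 97))*E = ((80 + ((-28 - 8) - 43))/(-189 + 97))*26 = ((80 + (-36 - 43))/(-92))*26 = ((80 - 79)*(-1/92))*26 = (1*(-1/92))*26 = -1/92*26 = -13/46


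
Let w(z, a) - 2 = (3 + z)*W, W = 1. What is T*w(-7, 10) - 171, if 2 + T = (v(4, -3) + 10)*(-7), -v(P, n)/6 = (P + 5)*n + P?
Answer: 1905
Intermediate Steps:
v(P, n) = -6*P - 6*n*(5 + P) (v(P, n) = -6*((P + 5)*n + P) = -6*((5 + P)*n + P) = -6*(n*(5 + P) + P) = -6*(P + n*(5 + P)) = -6*P - 6*n*(5 + P))
w(z, a) = 5 + z (w(z, a) = 2 + (3 + z)*1 = 2 + (3 + z) = 5 + z)
T = -1038 (T = -2 + ((-30*(-3) - 6*4 - 6*4*(-3)) + 10)*(-7) = -2 + ((90 - 24 + 72) + 10)*(-7) = -2 + (138 + 10)*(-7) = -2 + 148*(-7) = -2 - 1036 = -1038)
T*w(-7, 10) - 171 = -1038*(5 - 7) - 171 = -1038*(-2) - 171 = 2076 - 171 = 1905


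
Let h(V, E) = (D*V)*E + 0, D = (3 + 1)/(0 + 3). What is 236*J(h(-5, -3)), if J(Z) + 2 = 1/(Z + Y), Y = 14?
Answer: -7906/17 ≈ -465.06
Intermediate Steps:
D = 4/3 ≈ 1.3333
h(V, E) = 4*E*V/3 (h(V, E) = (4*V/3)*E + 0 = 4*E*V/3 + 0 = 4*E*V/3)
J(Z) = -2 + 1/(14 + Z) (J(Z) = -2 + 1/(Z + 14) = -2 + 1/(14 + Z))
236*J(h(-5, -3)) = 236*((-27 - 8*(-3)*(-5)/3)/(14 + (4/3)*(-3)*(-5))) = 236*((-27 - 2*20)/(14 + 20)) = 236*((-27 - 40)/34) = 236*((1/34)*(-67)) = 236*(-67/34) = -7906/17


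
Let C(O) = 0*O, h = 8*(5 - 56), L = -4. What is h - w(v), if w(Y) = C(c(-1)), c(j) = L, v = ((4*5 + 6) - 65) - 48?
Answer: -408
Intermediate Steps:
h = -408 (h = 8*(-51) = -408)
v = -87 (v = ((20 + 6) - 65) - 48 = (26 - 65) - 48 = -39 - 48 = -87)
c(j) = -4
C(O) = 0
w(Y) = 0
h - w(v) = -408 - 1*0 = -408 + 0 = -408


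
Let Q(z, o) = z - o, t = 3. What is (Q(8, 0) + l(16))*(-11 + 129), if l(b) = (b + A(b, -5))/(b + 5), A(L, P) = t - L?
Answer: 6726/7 ≈ 960.86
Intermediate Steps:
A(L, P) = 3 - L
l(b) = 3/(5 + b) (l(b) = (b + (3 - b))/(b + 5) = 3/(5 + b))
(Q(8, 0) + l(16))*(-11 + 129) = ((8 - 1*0) + 3/(5 + 16))*(-11 + 129) = ((8 + 0) + 3/21)*118 = (8 + 3*(1/21))*118 = (8 + ⅐)*118 = (57/7)*118 = 6726/7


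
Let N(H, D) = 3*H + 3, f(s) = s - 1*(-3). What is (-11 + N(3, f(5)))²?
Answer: 1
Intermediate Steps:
f(s) = 3 + s (f(s) = s + 3 = 3 + s)
N(H, D) = 3 + 3*H
(-11 + N(3, f(5)))² = (-11 + (3 + 3*3))² = (-11 + (3 + 9))² = (-11 + 12)² = 1² = 1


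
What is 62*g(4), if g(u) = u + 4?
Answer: 496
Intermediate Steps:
g(u) = 4 + u
62*g(4) = 62*(4 + 4) = 62*8 = 496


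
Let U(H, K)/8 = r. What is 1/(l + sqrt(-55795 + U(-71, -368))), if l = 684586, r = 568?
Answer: 684586/468658042647 - I*sqrt(51251)/468658042647 ≈ 1.4607e-6 - 4.8305e-10*I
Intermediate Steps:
U(H, K) = 4544 (U(H, K) = 8*568 = 4544)
1/(l + sqrt(-55795 + U(-71, -368))) = 1/(684586 + sqrt(-55795 + 4544)) = 1/(684586 + sqrt(-51251)) = 1/(684586 + I*sqrt(51251))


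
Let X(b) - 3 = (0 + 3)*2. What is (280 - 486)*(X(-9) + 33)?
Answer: -8652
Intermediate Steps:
X(b) = 9 (X(b) = 3 + (0 + 3)*2 = 3 + 3*2 = 3 + 6 = 9)
(280 - 486)*(X(-9) + 33) = (280 - 486)*(9 + 33) = -206*42 = -8652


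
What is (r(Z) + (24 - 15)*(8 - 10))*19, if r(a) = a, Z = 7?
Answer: -209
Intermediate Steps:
(r(Z) + (24 - 15)*(8 - 10))*19 = (7 + (24 - 15)*(8 - 10))*19 = (7 + 9*(-2))*19 = (7 - 18)*19 = -11*19 = -209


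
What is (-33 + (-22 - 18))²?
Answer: 5329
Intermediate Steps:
(-33 + (-22 - 18))² = (-33 - 40)² = (-73)² = 5329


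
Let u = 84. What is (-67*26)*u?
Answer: -146328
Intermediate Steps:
(-67*26)*u = -67*26*84 = -1742*84 = -146328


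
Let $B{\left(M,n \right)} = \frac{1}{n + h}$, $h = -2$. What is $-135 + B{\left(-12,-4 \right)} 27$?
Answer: $- \frac{279}{2} \approx -139.5$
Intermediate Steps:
$B{\left(M,n \right)} = \frac{1}{-2 + n}$ ($B{\left(M,n \right)} = \frac{1}{n - 2} = \frac{1}{-2 + n}$)
$-135 + B{\left(-12,-4 \right)} 27 = -135 + \frac{1}{-2 - 4} \cdot 27 = -135 + \frac{1}{-6} \cdot 27 = -135 - \frac{9}{2} = - \frac{279}{2}$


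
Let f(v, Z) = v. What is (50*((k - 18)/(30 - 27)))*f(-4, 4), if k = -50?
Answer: 13600/3 ≈ 4533.3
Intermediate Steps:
(50*((k - 18)/(30 - 27)))*f(-4, 4) = (50*((-50 - 18)/(30 - 27)))*(-4) = (50*(-68/3))*(-4) = -3400/3*(-4) = 13600/3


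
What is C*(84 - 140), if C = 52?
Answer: -2912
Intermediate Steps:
C*(84 - 140) = 52*(84 - 140) = 52*(-56) = -2912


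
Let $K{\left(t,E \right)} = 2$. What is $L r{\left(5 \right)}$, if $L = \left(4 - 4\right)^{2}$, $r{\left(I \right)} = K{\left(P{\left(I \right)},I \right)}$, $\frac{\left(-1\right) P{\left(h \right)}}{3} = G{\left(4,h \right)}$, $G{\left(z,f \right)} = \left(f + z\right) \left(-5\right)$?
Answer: $0$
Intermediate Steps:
$G{\left(z,f \right)} = - 5 f - 5 z$
$P{\left(h \right)} = 60 + 15 h$ ($P{\left(h \right)} = - 3 \left(- 5 h - 20\right) = - 3 \left(-20 - 5 h\right) = 60 + 15 h$)
$r{\left(I \right)} = 2$
$L = 0$ ($L = 0^{2} = 0$)
$L r{\left(5 \right)} = 0 \cdot 2 = 0$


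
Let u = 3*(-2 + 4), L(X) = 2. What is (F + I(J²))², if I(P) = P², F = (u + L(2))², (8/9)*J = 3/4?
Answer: 4575210860493025/1099511627776 ≈ 4161.1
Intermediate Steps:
J = 27/32 (J = 9*(3/4)/8 = 9*(3*(¼))/8 = (9/8)*(¾) = 27/32 ≈ 0.84375)
u = 6 (u = 3*2 = 6)
F = 64 (F = (6 + 2)² = 8² = 64)
(F + I(J²))² = (64 + ((27/32)²)²)² = (64 + (729/1024)²)² = (64 + 531441/1048576)² = (67640305/1048576)² = 4575210860493025/1099511627776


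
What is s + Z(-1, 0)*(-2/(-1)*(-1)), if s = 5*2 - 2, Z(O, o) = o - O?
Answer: 6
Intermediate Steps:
s = 8 (s = 10 - 2 = 8)
s + Z(-1, 0)*(-2/(-1)*(-1)) = 8 + (0 - 1*(-1))*(-2/(-1)*(-1)) = 8 + (0 + 1)*(-2*(-1)*(-1)) = 8 + 1*(2*(-1)) = 8 + 1*(-2) = 8 - 2 = 6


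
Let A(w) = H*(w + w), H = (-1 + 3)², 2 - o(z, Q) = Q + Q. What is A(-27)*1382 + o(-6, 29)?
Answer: -298568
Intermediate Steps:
o(z, Q) = 2 - 2*Q (o(z, Q) = 2 - (Q + Q) = 2 - 2*Q)
H = 4 (H = 2² = 4)
A(w) = 8*w (A(w) = 4*(w + w) = 4*(2*w) = 8*w)
A(-27)*1382 + o(-6, 29) = (8*(-27))*1382 + (2 - 2*29) = -216*1382 + (2 - 58) = -298512 - 56 = -298568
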